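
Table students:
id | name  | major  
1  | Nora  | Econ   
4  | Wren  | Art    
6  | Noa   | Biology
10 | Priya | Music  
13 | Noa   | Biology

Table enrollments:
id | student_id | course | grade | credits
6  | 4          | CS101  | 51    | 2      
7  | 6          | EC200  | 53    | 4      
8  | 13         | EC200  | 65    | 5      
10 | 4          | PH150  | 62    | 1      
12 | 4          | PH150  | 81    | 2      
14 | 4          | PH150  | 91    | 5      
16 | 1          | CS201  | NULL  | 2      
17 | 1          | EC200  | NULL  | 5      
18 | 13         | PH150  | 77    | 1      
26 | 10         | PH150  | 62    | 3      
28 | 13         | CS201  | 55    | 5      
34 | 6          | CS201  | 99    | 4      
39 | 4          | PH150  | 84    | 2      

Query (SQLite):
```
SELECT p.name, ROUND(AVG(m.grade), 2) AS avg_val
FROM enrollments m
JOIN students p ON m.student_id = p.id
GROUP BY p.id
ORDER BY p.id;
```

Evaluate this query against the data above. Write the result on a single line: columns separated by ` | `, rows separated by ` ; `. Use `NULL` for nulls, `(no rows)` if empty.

Nora | NULL ; Wren | 73.8 ; Noa | 76 ; Priya | 62 ; Noa | 65.67

Join each enrollments row to its students via student_id.
Group joined rows by students.id; compute ROUND(AVG(m.grade), 2) per group.
  1: ids {16, 17} → ROUND(AVG(m.grade), 2)=NULL
  4: ids {6, 10, 12, 14, 39} → ROUND(AVG(m.grade), 2)=73.8
  6: ids {7, 34} → ROUND(AVG(m.grade), 2)=76
  10: ids {26} → ROUND(AVG(m.grade), 2)=62
  13: ids {8, 18, 28} → ROUND(AVG(m.grade), 2)=65.67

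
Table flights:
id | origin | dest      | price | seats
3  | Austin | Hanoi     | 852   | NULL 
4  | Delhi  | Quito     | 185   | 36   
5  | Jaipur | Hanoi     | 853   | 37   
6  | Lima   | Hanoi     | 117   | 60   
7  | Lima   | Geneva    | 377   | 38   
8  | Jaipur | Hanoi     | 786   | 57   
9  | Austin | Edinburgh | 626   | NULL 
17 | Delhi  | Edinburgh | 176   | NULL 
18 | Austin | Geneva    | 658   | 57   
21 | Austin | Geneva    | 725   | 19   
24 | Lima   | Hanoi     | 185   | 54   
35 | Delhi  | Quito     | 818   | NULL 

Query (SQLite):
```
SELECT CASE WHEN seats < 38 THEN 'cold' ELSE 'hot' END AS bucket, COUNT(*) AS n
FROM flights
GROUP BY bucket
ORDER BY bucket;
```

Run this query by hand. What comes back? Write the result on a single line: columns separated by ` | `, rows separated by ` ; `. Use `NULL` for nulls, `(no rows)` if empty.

cold | 3 ; hot | 9

Bucket rows by seats < 38 → 'cold' else 'hot'; count each bucket.
NULL < 38 is unknown, so NULL seats falls into ELSE → 'hot'.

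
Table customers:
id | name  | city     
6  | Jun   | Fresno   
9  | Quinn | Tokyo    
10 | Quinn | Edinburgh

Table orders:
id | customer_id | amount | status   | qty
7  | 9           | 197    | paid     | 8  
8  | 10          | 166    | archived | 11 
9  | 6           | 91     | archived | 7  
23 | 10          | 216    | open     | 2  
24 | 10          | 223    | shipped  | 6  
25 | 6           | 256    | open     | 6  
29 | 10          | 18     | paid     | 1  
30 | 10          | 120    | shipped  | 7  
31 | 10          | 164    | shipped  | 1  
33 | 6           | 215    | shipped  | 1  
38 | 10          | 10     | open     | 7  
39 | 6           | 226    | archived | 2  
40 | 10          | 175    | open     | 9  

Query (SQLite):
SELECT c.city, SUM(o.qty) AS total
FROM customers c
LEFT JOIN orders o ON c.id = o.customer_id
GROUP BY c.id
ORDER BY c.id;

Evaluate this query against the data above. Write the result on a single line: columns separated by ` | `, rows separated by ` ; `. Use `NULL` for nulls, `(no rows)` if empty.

Fresno | 16 ; Tokyo | 8 ; Edinburgh | 44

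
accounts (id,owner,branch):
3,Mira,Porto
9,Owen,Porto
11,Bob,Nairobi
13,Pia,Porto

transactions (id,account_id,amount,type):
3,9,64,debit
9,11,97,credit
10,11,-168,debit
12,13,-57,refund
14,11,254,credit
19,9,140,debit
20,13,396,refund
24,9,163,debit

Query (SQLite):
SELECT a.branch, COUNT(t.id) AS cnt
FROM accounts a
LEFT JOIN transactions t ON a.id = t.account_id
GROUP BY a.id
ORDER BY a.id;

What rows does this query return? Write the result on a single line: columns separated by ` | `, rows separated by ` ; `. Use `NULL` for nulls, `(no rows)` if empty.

LEFT JOIN keeps every accounts row; unmatched ones get NULL for transactions columns.
Group by accounts.id and compute COUNT(t.id). COUNT(col) of an all-NULL group is 0.
  3: ids {—} → COUNT(t.id)=0
  9: ids {3, 19, 24} → COUNT(t.id)=3
  11: ids {9, 10, 14} → COUNT(t.id)=3
  13: ids {12, 20} → COUNT(t.id)=2

Porto | 0 ; Porto | 3 ; Nairobi | 3 ; Porto | 2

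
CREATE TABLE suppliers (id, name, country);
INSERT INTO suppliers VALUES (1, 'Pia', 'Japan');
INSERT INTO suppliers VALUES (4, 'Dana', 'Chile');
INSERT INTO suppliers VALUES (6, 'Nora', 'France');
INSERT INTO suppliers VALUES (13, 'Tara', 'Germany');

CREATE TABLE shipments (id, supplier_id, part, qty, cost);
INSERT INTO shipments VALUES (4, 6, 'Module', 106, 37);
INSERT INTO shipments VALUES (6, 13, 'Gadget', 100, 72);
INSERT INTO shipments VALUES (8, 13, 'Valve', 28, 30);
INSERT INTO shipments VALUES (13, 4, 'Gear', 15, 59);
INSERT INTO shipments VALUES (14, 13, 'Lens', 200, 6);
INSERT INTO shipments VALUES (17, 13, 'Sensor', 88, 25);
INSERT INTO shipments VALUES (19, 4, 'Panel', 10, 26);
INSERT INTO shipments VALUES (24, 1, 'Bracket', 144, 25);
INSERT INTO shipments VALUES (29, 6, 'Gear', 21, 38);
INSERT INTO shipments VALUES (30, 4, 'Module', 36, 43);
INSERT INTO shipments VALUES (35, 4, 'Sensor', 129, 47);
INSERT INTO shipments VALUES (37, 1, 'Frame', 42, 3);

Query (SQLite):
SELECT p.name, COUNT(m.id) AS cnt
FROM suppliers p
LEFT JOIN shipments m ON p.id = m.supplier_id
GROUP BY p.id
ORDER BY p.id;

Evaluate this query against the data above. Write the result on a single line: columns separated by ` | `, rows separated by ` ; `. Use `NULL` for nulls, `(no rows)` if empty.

Pia | 2 ; Dana | 4 ; Nora | 2 ; Tara | 4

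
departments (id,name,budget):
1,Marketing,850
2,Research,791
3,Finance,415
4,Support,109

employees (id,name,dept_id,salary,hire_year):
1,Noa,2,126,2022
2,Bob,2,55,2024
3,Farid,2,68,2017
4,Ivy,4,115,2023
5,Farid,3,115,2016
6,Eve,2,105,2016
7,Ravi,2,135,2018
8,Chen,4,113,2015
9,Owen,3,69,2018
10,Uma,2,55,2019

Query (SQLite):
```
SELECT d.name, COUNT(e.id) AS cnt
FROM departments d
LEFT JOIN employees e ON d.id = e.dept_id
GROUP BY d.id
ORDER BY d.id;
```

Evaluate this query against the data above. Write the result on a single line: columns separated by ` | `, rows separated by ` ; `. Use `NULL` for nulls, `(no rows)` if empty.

LEFT JOIN keeps every departments row; unmatched ones get NULL for employees columns.
Group by departments.id and compute COUNT(e.id). COUNT(col) of an all-NULL group is 0.
  1: ids {—} → COUNT(e.id)=0
  2: ids {1, 2, 3, 6, 7, 10} → COUNT(e.id)=6
  3: ids {5, 9} → COUNT(e.id)=2
  4: ids {4, 8} → COUNT(e.id)=2

Marketing | 0 ; Research | 6 ; Finance | 2 ; Support | 2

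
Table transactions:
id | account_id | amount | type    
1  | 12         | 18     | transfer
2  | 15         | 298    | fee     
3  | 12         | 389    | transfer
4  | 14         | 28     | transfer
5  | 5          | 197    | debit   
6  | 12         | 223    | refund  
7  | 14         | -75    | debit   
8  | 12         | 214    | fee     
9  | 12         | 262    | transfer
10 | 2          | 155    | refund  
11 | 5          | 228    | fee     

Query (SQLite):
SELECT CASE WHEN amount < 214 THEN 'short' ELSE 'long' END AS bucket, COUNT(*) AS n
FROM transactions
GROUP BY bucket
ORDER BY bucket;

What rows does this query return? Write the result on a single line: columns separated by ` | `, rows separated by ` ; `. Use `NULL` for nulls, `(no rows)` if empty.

Bucket rows by amount < 214 → 'short' else 'long'; count each bucket.

long | 6 ; short | 5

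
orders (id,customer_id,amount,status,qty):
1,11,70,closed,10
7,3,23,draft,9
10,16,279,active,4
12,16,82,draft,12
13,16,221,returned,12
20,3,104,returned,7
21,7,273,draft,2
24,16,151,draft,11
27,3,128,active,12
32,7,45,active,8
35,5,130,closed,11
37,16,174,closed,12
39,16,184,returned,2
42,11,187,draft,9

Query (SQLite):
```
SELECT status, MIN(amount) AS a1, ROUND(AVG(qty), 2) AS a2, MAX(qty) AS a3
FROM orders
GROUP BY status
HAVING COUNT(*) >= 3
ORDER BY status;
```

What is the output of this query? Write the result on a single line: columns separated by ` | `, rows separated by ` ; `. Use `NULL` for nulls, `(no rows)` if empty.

active | 45 | 8 | 12 ; closed | 70 | 11 | 12 ; draft | 23 | 8.6 | 12 ; returned | 104 | 7 | 12

Group orders by status.
Per group compute: MIN(amount), ROUND(AVG(qty), 2), MAX(qty).
HAVING: drop groups with fewer than 3 rows.
  active: ids {10, 27, 32} → MIN(amount)=45, ROUND(AVG(qty), 2)=8, MAX(qty)=12
  closed: ids {1, 35, 37} → MIN(amount)=70, ROUND(AVG(qty), 2)=11, MAX(qty)=12
  draft: ids {7, 12, 21, 24, 42} → MIN(amount)=23, ROUND(AVG(qty), 2)=8.6, MAX(qty)=12
  returned: ids {13, 20, 39} → MIN(amount)=104, ROUND(AVG(qty), 2)=7, MAX(qty)=12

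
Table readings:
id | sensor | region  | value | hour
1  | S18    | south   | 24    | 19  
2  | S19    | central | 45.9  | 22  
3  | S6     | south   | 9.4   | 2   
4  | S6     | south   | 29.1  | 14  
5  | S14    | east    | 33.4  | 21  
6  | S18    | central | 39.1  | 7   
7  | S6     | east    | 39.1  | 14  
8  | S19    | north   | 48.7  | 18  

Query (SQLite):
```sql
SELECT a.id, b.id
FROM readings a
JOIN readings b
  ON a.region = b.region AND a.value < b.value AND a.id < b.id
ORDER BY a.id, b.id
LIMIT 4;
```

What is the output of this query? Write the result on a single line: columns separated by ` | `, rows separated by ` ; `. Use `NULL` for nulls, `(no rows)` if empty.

1 | 4 ; 3 | 4 ; 5 | 7

Pairs (a,b) with same region, a.value < b.value, a.id < b.id.
region groups: central:{2,6} east:{5,7} north:{8} south:{1,3,4}
Ordered by (a.id, b.id); first 4.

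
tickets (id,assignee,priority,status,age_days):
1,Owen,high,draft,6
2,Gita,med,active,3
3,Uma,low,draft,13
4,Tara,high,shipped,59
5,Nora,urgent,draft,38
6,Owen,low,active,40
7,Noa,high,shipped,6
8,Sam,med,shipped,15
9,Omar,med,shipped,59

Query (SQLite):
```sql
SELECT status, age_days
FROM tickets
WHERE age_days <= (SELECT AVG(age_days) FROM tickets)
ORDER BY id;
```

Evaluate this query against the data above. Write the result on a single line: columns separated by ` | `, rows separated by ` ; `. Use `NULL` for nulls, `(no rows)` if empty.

draft | 6 ; active | 3 ; draft | 13 ; shipped | 6 ; shipped | 15

Scalar subquery: AVG(age_days) over all tickets rows = 26.555556 (≈; comparison uses full precision).
Keep rows where age_days <= that value.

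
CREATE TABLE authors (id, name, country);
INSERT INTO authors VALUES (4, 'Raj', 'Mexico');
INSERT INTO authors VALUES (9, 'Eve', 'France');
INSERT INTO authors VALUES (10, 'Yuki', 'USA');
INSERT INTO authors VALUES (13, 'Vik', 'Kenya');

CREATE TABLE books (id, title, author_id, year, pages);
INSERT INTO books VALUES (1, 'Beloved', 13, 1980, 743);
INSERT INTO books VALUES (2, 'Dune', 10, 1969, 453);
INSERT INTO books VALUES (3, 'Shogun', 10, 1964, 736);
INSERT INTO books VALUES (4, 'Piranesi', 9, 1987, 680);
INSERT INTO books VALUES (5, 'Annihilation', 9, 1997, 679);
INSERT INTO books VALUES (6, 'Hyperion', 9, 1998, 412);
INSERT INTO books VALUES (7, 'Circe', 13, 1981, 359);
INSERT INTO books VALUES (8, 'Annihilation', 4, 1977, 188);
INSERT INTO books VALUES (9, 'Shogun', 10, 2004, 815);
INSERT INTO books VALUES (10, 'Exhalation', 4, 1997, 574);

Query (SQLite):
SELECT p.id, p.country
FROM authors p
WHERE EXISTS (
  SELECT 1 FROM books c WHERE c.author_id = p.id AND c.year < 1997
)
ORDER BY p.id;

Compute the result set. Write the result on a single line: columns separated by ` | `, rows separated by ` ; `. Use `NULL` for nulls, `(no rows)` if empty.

For each authors row, check whether any books with matching author_id has year < 1997.
Keep rows where that is true.

4 | Mexico ; 9 | France ; 10 | USA ; 13 | Kenya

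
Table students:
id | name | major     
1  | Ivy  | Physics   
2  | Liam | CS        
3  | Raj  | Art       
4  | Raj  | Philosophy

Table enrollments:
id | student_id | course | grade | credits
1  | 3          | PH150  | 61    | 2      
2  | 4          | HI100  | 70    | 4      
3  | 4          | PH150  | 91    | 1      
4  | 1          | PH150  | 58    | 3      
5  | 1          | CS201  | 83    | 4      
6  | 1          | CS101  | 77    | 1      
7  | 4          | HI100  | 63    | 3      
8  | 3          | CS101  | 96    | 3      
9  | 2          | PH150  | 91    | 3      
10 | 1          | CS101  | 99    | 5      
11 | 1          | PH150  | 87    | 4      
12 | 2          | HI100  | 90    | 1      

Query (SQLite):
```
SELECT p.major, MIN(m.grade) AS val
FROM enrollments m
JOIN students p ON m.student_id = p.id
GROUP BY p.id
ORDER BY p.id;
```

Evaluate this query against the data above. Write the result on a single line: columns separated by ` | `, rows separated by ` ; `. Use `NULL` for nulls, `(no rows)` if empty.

Physics | 58 ; CS | 90 ; Art | 61 ; Philosophy | 63

Join each enrollments row to its students via student_id.
Group joined rows by students.id; compute MIN(m.grade) per group.
  1: ids {4, 5, 6, 10, 11} → MIN(m.grade)=58
  2: ids {9, 12} → MIN(m.grade)=90
  3: ids {1, 8} → MIN(m.grade)=61
  4: ids {2, 3, 7} → MIN(m.grade)=63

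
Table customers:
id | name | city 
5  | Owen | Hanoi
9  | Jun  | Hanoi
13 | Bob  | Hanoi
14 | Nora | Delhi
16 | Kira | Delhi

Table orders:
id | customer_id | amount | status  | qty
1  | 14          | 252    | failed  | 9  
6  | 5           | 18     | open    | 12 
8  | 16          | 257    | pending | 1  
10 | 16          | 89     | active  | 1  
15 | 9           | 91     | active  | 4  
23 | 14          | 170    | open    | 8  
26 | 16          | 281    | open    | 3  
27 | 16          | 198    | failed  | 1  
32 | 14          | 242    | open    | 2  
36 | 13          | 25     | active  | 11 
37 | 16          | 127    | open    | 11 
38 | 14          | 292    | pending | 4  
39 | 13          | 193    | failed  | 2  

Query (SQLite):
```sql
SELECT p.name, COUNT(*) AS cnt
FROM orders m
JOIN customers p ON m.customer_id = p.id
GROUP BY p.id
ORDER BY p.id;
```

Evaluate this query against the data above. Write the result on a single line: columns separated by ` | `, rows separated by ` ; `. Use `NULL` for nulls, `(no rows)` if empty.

Owen | 1 ; Jun | 1 ; Bob | 2 ; Nora | 4 ; Kira | 5

Join each orders row to its customers via customer_id.
Group joined rows by customers.id; compute COUNT(*) per group.
  5: ids {6} → COUNT(*)=1
  9: ids {15} → COUNT(*)=1
  13: ids {36, 39} → COUNT(*)=2
  14: ids {1, 23, 32, 38} → COUNT(*)=4
  16: ids {8, 10, 26, 27, 37} → COUNT(*)=5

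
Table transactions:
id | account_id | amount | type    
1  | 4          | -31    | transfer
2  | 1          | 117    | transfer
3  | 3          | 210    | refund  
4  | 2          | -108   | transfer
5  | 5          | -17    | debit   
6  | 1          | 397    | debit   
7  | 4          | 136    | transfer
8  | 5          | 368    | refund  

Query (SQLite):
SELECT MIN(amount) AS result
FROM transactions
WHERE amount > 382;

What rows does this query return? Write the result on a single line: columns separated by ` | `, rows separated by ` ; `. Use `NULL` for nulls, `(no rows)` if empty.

397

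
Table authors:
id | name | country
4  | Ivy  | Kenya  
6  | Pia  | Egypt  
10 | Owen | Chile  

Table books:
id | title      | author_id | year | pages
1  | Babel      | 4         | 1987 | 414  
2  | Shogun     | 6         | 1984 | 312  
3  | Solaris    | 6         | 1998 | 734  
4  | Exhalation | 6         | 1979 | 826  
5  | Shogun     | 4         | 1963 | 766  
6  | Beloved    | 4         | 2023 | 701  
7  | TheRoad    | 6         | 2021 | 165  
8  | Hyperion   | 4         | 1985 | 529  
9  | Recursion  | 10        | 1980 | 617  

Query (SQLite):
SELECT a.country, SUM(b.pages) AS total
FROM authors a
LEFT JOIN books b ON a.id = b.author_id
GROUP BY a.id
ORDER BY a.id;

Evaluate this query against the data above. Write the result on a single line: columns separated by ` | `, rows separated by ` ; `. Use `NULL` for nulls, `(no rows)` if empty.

LEFT JOIN keeps every authors row; unmatched ones get NULL for books columns.
Group by authors.id and compute SUM(b.pages). SUM over an all-NULL group is NULL.
  4: ids {1, 5, 6, 8} → SUM(b.pages)=2410
  6: ids {2, 3, 4, 7} → SUM(b.pages)=2037
  10: ids {9} → SUM(b.pages)=617

Kenya | 2410 ; Egypt | 2037 ; Chile | 617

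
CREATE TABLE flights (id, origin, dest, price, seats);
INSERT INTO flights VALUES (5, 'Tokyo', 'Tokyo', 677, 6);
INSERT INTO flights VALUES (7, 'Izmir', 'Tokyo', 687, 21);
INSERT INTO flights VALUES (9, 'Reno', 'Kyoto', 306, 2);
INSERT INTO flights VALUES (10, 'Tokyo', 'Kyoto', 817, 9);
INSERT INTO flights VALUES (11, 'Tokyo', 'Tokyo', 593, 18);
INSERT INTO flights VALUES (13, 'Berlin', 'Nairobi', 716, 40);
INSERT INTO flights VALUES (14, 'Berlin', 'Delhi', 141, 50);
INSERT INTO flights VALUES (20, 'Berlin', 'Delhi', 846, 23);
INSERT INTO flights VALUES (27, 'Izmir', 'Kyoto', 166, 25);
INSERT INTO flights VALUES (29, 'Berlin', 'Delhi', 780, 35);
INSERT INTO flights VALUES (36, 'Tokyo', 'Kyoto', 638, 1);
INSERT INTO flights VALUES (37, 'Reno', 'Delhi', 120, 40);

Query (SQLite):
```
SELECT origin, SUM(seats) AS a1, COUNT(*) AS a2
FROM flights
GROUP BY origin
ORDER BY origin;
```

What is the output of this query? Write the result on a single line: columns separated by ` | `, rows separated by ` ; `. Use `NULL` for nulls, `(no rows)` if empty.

Berlin | 148 | 4 ; Izmir | 46 | 2 ; Reno | 42 | 2 ; Tokyo | 34 | 4

Group flights by origin.
Per group compute: SUM(seats), COUNT(*).
  Berlin: ids {13, 14, 20, 29} → SUM(seats)=148, COUNT(*)=4
  Izmir: ids {7, 27} → SUM(seats)=46, COUNT(*)=2
  Reno: ids {9, 37} → SUM(seats)=42, COUNT(*)=2
  Tokyo: ids {5, 10, 11, 36} → SUM(seats)=34, COUNT(*)=4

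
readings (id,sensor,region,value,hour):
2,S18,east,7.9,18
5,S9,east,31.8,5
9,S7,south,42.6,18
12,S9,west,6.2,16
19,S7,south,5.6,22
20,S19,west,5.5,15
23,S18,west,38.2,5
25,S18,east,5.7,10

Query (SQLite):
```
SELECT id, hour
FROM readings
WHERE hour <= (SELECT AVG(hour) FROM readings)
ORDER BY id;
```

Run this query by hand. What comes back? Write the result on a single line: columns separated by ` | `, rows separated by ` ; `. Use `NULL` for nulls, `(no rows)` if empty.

Scalar subquery: AVG(hour) over all readings rows = 13.625.
Keep rows where hour <= that value.

5 | 5 ; 23 | 5 ; 25 | 10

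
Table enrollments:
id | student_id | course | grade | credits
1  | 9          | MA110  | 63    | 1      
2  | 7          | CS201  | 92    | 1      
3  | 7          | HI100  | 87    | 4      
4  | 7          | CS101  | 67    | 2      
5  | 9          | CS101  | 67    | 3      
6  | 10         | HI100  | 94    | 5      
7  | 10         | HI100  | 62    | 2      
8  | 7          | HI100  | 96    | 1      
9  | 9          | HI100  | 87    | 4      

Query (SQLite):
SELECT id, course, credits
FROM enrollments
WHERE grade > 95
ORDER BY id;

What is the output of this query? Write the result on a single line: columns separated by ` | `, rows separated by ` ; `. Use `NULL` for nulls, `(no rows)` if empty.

8 | HI100 | 1

grade > 95: ids {8}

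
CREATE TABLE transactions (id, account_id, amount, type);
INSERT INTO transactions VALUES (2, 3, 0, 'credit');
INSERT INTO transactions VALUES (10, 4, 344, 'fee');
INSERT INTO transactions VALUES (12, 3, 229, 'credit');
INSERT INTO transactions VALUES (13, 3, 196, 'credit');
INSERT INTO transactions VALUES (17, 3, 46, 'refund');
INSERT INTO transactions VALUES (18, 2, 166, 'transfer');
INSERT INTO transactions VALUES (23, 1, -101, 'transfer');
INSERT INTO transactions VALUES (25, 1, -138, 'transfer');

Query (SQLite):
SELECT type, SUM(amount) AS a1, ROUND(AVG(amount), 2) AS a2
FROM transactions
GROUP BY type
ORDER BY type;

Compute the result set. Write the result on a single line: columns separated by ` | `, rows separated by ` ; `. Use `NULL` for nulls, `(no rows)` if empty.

credit | 425 | 141.67 ; fee | 344 | 344 ; refund | 46 | 46 ; transfer | -73 | -24.33

Group transactions by type.
Per group compute: SUM(amount), ROUND(AVG(amount), 2).
  credit: ids {2, 12, 13} → SUM(amount)=425, ROUND(AVG(amount), 2)=141.67
  fee: ids {10} → SUM(amount)=344, ROUND(AVG(amount), 2)=344
  refund: ids {17} → SUM(amount)=46, ROUND(AVG(amount), 2)=46
  transfer: ids {18, 23, 25} → SUM(amount)=-73, ROUND(AVG(amount), 2)=-24.33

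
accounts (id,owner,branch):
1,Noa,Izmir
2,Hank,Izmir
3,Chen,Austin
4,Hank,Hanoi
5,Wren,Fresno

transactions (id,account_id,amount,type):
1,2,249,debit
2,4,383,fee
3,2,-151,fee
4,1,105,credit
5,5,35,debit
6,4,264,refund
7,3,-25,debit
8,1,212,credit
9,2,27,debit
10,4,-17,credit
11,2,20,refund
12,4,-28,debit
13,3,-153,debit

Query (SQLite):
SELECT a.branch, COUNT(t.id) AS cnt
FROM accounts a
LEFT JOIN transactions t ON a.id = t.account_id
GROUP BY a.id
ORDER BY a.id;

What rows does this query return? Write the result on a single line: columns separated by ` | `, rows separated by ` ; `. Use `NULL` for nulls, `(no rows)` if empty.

Izmir | 2 ; Izmir | 4 ; Austin | 2 ; Hanoi | 4 ; Fresno | 1

LEFT JOIN keeps every accounts row; unmatched ones get NULL for transactions columns.
Group by accounts.id and compute COUNT(t.id). COUNT(col) of an all-NULL group is 0.
  1: ids {4, 8} → COUNT(t.id)=2
  2: ids {1, 3, 9, 11} → COUNT(t.id)=4
  3: ids {7, 13} → COUNT(t.id)=2
  4: ids {2, 6, 10, 12} → COUNT(t.id)=4
  5: ids {5} → COUNT(t.id)=1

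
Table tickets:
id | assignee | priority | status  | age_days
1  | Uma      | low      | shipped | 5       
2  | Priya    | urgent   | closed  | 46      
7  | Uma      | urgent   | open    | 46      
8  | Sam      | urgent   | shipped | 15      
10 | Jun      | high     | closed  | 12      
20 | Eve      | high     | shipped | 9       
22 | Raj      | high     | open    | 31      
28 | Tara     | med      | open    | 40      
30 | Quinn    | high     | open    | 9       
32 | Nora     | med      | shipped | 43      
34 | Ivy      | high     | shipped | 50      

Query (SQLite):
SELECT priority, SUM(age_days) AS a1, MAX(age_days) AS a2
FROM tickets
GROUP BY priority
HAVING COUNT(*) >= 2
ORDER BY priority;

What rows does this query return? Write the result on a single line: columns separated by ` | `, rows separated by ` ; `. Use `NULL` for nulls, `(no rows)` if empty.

Group tickets by priority.
Per group compute: SUM(age_days), MAX(age_days).
HAVING: drop groups with fewer than 2 rows.
  high: ids {10, 20, 22, 30, 34} → SUM(age_days)=111, MAX(age_days)=50
  low: ids {1} → SUM(age_days)=5, MAX(age_days)=5
  med: ids {28, 32} → SUM(age_days)=83, MAX(age_days)=43
  urgent: ids {2, 7, 8} → SUM(age_days)=107, MAX(age_days)=46

high | 111 | 50 ; med | 83 | 43 ; urgent | 107 | 46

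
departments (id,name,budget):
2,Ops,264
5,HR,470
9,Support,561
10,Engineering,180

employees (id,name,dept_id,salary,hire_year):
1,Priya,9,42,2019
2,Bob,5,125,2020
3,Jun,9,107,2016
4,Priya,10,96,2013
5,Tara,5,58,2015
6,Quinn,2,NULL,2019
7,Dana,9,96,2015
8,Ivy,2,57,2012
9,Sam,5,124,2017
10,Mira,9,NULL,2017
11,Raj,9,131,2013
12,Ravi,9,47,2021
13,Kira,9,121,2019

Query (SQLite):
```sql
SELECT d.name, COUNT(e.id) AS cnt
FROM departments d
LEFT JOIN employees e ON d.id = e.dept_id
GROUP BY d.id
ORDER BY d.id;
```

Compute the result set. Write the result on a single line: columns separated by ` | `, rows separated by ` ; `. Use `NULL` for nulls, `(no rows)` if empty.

Ops | 2 ; HR | 3 ; Support | 7 ; Engineering | 1

LEFT JOIN keeps every departments row; unmatched ones get NULL for employees columns.
Group by departments.id and compute COUNT(e.id). COUNT(col) of an all-NULL group is 0.
  2: ids {6, 8} → COUNT(e.id)=2
  5: ids {2, 5, 9} → COUNT(e.id)=3
  9: ids {1, 3, 7, 10, 11, 12, 13} → COUNT(e.id)=7
  10: ids {4} → COUNT(e.id)=1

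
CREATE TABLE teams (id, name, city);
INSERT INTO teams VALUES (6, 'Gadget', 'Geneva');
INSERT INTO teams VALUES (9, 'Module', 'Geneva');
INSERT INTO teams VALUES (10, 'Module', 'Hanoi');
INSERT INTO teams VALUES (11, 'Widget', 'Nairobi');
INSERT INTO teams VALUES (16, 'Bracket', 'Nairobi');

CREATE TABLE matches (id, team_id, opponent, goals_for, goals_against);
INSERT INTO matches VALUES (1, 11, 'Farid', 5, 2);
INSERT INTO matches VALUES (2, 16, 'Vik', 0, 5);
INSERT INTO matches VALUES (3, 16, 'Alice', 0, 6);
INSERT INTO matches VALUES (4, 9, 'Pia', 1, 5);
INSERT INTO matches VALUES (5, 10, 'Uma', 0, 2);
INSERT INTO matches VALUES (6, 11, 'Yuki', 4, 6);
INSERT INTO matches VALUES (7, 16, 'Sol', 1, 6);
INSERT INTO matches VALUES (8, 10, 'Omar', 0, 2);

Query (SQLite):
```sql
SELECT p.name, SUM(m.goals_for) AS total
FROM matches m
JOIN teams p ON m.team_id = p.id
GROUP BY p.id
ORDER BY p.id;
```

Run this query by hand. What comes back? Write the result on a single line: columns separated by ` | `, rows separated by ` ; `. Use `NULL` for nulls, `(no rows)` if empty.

Module | 1 ; Module | 0 ; Widget | 9 ; Bracket | 1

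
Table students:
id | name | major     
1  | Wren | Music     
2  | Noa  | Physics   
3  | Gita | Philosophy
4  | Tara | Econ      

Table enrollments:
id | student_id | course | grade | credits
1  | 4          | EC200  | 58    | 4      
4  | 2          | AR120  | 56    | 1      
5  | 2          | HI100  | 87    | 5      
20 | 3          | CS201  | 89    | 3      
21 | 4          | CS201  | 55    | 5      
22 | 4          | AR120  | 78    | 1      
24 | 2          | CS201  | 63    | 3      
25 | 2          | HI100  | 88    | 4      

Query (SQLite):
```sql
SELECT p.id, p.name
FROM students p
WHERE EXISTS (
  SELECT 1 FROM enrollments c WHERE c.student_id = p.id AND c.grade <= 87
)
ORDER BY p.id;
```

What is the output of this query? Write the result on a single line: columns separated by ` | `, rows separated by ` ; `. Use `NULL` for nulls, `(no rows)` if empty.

For each students row, check whether any enrollments with matching student_id has grade <= 87.
Keep rows where that is true.

2 | Noa ; 4 | Tara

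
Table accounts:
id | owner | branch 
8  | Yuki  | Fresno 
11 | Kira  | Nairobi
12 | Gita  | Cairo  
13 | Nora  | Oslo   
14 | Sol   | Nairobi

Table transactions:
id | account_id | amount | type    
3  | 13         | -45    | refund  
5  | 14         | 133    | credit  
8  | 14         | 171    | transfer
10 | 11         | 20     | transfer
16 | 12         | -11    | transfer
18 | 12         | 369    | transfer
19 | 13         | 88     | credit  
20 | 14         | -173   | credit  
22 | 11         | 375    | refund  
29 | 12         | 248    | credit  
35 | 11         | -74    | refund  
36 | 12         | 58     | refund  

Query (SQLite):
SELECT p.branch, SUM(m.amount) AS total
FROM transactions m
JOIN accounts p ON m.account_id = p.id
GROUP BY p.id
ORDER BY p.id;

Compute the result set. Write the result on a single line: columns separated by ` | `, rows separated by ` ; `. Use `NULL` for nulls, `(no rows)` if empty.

Nairobi | 321 ; Cairo | 664 ; Oslo | 43 ; Nairobi | 131

Join each transactions row to its accounts via account_id.
Group joined rows by accounts.id; compute SUM(m.amount) per group.
  11: ids {10, 22, 35} → SUM(m.amount)=321
  12: ids {16, 18, 29, 36} → SUM(m.amount)=664
  13: ids {3, 19} → SUM(m.amount)=43
  14: ids {5, 8, 20} → SUM(m.amount)=131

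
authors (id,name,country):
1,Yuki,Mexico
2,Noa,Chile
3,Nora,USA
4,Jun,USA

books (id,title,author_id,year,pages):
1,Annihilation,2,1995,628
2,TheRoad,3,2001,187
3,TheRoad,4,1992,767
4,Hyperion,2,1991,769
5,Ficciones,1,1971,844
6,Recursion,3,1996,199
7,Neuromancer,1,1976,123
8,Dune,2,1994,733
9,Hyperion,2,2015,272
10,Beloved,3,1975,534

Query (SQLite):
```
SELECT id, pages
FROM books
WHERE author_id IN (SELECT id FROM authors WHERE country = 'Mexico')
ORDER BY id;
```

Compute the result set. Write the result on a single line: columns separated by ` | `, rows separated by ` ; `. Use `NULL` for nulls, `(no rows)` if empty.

Inner query: authors.id where country = 'Mexico'.
Outer: keep books rows whose author_id is in that set.
Inner query → {1}

5 | 844 ; 7 | 123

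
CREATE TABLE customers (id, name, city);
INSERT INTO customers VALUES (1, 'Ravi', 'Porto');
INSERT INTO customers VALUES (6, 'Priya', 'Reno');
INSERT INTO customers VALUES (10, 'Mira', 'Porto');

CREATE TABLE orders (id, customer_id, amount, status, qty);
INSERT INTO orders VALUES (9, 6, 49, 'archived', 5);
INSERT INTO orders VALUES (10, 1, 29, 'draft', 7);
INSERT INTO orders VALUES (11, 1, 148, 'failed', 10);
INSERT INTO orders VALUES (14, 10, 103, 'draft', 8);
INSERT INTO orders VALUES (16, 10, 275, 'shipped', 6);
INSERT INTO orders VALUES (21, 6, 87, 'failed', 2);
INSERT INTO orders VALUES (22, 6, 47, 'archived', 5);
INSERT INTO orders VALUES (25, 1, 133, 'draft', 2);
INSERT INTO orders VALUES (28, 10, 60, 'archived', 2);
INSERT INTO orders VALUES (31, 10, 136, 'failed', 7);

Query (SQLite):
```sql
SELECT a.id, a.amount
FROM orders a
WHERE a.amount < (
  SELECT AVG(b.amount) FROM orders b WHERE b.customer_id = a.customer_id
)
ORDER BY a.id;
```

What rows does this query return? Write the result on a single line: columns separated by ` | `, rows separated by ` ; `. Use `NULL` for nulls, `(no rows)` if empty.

For each orders row a, compute AVG(amount) over rows sharing a.customer_id.
Keep row a if a.amount < that per-group AVG.
  customer_id=1: AVG(amount) = 103.333333
  customer_id=6: AVG(amount) = 61.0
  customer_id=10: AVG(amount) = 143.5

9 | 49 ; 10 | 29 ; 14 | 103 ; 22 | 47 ; 28 | 60 ; 31 | 136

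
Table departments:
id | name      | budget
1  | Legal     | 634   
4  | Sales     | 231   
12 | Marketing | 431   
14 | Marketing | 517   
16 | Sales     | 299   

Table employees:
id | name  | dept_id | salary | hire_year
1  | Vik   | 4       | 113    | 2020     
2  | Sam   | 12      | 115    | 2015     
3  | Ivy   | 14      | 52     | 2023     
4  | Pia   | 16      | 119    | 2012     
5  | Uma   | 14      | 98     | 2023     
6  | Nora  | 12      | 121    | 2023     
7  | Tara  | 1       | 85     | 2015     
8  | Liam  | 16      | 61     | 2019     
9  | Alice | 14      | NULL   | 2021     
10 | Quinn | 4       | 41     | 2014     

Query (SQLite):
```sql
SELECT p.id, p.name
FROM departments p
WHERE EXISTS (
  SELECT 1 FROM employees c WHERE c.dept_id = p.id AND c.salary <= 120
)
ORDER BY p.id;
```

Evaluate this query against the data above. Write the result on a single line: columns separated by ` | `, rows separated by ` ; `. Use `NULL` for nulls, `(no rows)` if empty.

For each departments row, check whether any employees with matching dept_id has salary <= 120.
Keep rows where that is true.

1 | Legal ; 4 | Sales ; 12 | Marketing ; 14 | Marketing ; 16 | Sales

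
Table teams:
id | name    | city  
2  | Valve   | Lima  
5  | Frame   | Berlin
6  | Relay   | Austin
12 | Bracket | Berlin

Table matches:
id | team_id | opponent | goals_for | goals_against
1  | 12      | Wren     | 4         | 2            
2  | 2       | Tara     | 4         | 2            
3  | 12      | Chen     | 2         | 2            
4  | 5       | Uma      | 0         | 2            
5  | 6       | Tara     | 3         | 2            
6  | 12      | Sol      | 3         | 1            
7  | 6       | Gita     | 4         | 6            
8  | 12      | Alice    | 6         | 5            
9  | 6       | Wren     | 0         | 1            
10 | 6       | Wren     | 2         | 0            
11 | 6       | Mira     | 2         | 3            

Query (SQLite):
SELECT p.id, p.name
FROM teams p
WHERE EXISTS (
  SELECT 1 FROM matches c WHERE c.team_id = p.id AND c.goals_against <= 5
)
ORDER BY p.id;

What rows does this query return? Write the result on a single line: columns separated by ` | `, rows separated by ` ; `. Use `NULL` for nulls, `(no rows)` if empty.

2 | Valve ; 5 | Frame ; 6 | Relay ; 12 | Bracket

For each teams row, check whether any matches with matching team_id has goals_against <= 5.
Keep rows where that is true.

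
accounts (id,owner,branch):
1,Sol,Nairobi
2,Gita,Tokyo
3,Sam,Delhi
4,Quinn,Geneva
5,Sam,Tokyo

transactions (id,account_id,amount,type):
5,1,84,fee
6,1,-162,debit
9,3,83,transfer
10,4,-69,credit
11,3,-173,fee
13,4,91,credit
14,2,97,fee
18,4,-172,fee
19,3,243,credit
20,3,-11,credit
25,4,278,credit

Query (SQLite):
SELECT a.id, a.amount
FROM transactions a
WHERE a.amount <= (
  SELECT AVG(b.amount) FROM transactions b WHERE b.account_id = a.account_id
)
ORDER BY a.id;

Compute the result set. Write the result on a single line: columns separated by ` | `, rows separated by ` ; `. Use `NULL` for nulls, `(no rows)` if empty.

6 | -162 ; 10 | -69 ; 11 | -173 ; 14 | 97 ; 18 | -172 ; 20 | -11

For each transactions row a, compute AVG(amount) over rows sharing a.account_id.
Keep row a if a.amount <= that per-group AVG.
  account_id=1: AVG(amount) = -39.0
  account_id=2: AVG(amount) = 97.0
  account_id=3: AVG(amount) = 35.5
  account_id=4: AVG(amount) = 32.0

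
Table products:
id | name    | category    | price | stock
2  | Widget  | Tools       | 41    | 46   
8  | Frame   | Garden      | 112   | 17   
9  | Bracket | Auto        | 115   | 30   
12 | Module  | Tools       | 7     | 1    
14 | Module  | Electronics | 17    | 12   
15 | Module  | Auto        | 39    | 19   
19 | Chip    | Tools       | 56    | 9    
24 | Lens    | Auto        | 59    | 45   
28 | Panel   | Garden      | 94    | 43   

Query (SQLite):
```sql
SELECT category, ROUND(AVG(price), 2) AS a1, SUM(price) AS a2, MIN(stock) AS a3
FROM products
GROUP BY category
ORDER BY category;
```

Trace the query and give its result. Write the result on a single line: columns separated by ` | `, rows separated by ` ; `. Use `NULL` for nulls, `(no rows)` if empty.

Group products by category.
Per group compute: ROUND(AVG(price), 2), SUM(price), MIN(stock).
  Auto: ids {9, 15, 24} → ROUND(AVG(price), 2)=71, SUM(price)=213, MIN(stock)=19
  Electronics: ids {14} → ROUND(AVG(price), 2)=17, SUM(price)=17, MIN(stock)=12
  Garden: ids {8, 28} → ROUND(AVG(price), 2)=103, SUM(price)=206, MIN(stock)=17
  Tools: ids {2, 12, 19} → ROUND(AVG(price), 2)=34.67, SUM(price)=104, MIN(stock)=1

Auto | 71 | 213 | 19 ; Electronics | 17 | 17 | 12 ; Garden | 103 | 206 | 17 ; Tools | 34.67 | 104 | 1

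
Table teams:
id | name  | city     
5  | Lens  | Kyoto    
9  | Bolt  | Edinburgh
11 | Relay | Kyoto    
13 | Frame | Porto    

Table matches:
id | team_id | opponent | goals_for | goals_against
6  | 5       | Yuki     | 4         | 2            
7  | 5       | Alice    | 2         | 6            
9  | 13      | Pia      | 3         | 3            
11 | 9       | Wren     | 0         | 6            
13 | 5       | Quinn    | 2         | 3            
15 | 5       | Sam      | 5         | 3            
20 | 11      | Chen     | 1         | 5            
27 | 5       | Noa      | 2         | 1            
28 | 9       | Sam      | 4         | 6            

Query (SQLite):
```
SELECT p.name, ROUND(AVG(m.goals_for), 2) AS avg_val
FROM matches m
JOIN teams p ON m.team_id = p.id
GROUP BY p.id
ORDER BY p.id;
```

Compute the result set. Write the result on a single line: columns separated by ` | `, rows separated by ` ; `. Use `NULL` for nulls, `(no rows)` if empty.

Lens | 3 ; Bolt | 2 ; Relay | 1 ; Frame | 3

Join each matches row to its teams via team_id.
Group joined rows by teams.id; compute ROUND(AVG(m.goals_for), 2) per group.
  5: ids {6, 7, 13, 15, 27} → ROUND(AVG(m.goals_for), 2)=3
  9: ids {11, 28} → ROUND(AVG(m.goals_for), 2)=2
  11: ids {20} → ROUND(AVG(m.goals_for), 2)=1
  13: ids {9} → ROUND(AVG(m.goals_for), 2)=3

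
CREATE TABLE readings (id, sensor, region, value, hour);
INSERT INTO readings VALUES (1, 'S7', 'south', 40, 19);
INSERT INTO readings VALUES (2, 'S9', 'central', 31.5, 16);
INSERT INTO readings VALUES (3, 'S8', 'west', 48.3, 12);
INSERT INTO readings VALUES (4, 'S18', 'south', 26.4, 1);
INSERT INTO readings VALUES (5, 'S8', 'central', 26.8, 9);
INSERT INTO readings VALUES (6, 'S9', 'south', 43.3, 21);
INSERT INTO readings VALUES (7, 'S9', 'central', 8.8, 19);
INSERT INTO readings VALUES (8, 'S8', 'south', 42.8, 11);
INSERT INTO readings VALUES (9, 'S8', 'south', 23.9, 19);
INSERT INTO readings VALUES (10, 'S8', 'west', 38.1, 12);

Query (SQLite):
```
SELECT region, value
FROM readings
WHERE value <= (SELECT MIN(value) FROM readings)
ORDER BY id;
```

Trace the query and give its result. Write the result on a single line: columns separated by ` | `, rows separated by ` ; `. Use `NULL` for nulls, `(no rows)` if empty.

central | 8.8

Scalar subquery: MIN(value) over all readings rows = 8.8.
Keep rows where value <= that value.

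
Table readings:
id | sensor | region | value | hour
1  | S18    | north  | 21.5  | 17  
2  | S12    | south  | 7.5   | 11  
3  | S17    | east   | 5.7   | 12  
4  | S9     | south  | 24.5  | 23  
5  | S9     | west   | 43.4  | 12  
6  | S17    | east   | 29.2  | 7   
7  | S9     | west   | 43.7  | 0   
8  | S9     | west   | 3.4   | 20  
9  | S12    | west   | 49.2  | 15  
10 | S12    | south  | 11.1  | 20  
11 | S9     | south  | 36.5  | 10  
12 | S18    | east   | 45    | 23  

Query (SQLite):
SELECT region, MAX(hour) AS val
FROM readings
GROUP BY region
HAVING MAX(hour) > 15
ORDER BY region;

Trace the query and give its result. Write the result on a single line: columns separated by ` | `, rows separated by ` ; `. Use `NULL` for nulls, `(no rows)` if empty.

Partition readings by region; compute MAX(hour) within each group.
HAVING: keep groups where MAX(hour) > 15.
  east: ids {3, 6, 12} → MAX(hour)=23
  north: ids {1} → MAX(hour)=17
  south: ids {2, 4, 10, 11} → MAX(hour)=23
  west: ids {5, 7, 8, 9} → MAX(hour)=20

east | 23 ; north | 17 ; south | 23 ; west | 20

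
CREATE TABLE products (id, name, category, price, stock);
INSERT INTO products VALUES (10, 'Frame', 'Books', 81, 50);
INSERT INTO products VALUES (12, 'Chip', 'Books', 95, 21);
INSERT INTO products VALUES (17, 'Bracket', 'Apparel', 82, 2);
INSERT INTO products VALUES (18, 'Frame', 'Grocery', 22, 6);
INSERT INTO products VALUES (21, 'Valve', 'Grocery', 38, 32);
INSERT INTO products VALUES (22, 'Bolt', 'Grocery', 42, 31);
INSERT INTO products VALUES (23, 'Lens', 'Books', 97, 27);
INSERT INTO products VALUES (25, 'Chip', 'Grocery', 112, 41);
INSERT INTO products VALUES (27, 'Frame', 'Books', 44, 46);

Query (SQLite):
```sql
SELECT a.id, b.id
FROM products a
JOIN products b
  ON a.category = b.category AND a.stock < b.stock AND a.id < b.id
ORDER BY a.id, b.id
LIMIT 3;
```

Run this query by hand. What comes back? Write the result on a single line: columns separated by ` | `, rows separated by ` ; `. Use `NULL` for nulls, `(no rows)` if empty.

Pairs (a,b) with same category, a.stock < b.stock, a.id < b.id.
category groups: Apparel:{17} Books:{10,12,23,27} Grocery:{18,21,22,25}
Ordered by (a.id, b.id); first 3.

12 | 23 ; 12 | 27 ; 18 | 21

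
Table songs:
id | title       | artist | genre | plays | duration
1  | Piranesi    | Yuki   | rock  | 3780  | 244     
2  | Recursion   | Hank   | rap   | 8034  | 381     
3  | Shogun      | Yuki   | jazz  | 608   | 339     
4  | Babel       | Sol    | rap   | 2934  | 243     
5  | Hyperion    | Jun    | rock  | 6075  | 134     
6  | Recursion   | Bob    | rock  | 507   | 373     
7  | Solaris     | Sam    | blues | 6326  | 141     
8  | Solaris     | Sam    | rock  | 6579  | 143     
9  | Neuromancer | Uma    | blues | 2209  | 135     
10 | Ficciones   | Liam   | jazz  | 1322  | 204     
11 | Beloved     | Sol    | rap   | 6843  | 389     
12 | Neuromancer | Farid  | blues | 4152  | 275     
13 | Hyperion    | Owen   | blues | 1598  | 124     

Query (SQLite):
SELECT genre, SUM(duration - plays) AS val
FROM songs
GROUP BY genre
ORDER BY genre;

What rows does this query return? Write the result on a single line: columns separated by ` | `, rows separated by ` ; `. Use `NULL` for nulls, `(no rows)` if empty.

blues | -13610 ; jazz | -1387 ; rap | -16798 ; rock | -16047

For each row compute duration - plays.
Group by genre; take SUM of the expression per group.
  blues: ids {7, 9, 12, 13} → SUM(duration - plays)=-13610
  jazz: ids {3, 10} → SUM(duration - plays)=-1387
  rap: ids {2, 4, 11} → SUM(duration - plays)=-16798
  rock: ids {1, 5, 6, 8} → SUM(duration - plays)=-16047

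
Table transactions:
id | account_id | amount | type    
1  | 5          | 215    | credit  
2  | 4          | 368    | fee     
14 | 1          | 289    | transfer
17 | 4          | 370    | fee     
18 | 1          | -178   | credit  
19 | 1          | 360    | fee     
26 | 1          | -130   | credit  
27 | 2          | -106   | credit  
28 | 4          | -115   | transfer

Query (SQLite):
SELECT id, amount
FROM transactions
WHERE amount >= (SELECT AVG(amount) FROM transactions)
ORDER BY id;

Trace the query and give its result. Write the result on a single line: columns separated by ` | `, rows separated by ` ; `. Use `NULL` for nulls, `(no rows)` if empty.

Scalar subquery: AVG(amount) over all transactions rows = 119.222222 (≈; comparison uses full precision).
Keep rows where amount >= that value.

1 | 215 ; 2 | 368 ; 14 | 289 ; 17 | 370 ; 19 | 360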